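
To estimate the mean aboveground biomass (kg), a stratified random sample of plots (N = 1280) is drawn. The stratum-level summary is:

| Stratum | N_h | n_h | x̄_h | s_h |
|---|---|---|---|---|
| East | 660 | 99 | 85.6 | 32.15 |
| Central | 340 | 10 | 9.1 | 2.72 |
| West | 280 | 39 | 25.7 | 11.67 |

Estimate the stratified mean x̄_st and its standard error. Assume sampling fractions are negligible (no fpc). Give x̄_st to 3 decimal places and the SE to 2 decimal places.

x̄_st = Σ W_h x̄_h = (660·85.6 + 340·9.1 + 280·25.7)/1280 = 52.17656
V̂(x̄_st) = Σ W_h² s_h²/n_h, with W_h = N_h/N and N = 1280:
  stratum East: (660/1280)²·32.15²/99 = 2.77584
  stratum Central: (340/1280)²·2.72²/10 = 0.0522006
  stratum West: (280/1280)²·11.67²/39 = 0.167099
V̂(x̄_st) = 2.99514
SE(x̄_st) = √2.99514 = 1.73065

x̄_st ≈ 52.177, SE ≈ 1.73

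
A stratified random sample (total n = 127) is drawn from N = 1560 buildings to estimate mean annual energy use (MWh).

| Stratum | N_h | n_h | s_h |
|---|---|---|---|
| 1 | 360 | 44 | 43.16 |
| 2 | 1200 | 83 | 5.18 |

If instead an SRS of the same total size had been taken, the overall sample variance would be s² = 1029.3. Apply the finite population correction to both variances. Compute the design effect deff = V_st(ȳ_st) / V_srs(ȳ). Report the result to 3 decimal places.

deff ≈ 0.290

V̂(ȳ_st) = Σ W_h² (1 − n_h/N_h) s_h²/n_h, with W_h = N_h/N and N = 1560:
  stratum 1: (360/1560)²·(1 − 44/360)·43.16²/44 = 1.97902
  stratum 2: (1200/1560)²·(1 − 83/1200)·5.18²/83 = 0.17806
V_st = 2.15708
V_srs = (1 − 127/1560)·1029.3/127 = 7.44492
deff = V_st / V_srs = 2.15708/7.44492 = 0.2897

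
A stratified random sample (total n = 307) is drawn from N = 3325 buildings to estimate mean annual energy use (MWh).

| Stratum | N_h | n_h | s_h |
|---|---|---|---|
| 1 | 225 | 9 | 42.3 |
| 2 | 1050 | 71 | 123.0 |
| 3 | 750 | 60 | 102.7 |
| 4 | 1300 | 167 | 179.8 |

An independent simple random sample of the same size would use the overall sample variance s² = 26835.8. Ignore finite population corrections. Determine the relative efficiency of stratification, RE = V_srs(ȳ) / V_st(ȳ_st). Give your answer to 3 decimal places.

V̂(ȳ_st) = Σ W_h² s_h²/n_h, with W_h = N_h/N and N = 3325:
  stratum 1: (225/3325)²·42.3²/9 = 0.910374
  stratum 2: (1050/3325)²·123.0²/71 = 21.2494
  stratum 3: (750/3325)²·102.7²/60 = 8.94394
  stratum 4: (1300/3325)²·179.8²/167 = 29.5915
V_st = 60.6952
V_srs = s²/n = 26835.8/307 = 87.413
Relative efficiency = V_srs / V_st = 87.413/60.6952 = 1.4402

RE ≈ 1.440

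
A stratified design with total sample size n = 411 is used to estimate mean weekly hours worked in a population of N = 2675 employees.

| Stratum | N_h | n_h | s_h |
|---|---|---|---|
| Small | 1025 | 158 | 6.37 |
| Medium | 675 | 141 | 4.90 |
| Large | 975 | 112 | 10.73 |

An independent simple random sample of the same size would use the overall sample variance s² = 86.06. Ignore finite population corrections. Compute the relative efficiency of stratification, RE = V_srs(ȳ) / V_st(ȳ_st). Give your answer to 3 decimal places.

RE ≈ 1.131

V̂(ȳ_st) = Σ W_h² s_h²/n_h, with W_h = N_h/N and N = 2675:
  stratum Small: (1025/2675)²·6.37²/158 = 0.037707
  stratum Medium: (675/2675)²·4.90²/141 = 0.0108426
  stratum Large: (975/2675)²·10.73²/112 = 0.136566
V_st = 0.185116
V_srs = s²/n = 86.06/411 = 0.209392
Relative efficiency = V_srs / V_st = 0.209392/0.185116 = 1.1311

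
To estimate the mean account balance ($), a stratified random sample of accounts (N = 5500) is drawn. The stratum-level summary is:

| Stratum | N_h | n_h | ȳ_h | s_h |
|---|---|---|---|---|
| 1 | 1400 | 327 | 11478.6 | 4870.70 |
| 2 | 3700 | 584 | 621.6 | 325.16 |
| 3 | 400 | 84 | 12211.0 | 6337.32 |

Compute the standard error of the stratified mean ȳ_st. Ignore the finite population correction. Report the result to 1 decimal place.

SE(ȳ_st) ≈ 85.5

V̂(ȳ_st) = Σ W_h² s_h²/n_h, with W_h = N_h/N and N = 5500:
  stratum 1: (1400/5500)²·4870.70²/327 = 4700.73
  stratum 2: (3700/5500)²·325.16²/584 = 81.9331
  stratum 3: (400/5500)²·6337.32²/84 = 2528.87
V̂(ȳ_st) = 7311.54
SE(ȳ_st) = √7311.54 = 85.5075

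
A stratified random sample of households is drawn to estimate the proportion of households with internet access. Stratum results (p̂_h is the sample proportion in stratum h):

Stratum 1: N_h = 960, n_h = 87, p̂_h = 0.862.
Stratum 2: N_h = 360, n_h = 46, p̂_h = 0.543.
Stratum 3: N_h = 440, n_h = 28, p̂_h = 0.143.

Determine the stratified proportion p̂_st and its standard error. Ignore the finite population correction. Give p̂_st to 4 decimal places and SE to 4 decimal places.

p̂_st ≈ 0.6170, SE ≈ 0.0304

N = 1760; stratum weights W_h = N_h/N.
p̂_st = Σ W_h p̂_h = (960·0.862 + 360·0.543 + 440·0.143)/1760 = 0.61700
V̂(p̂_st) = Σ W_h² p̂_h(1−p̂_h)/(n_h−1):
  stratum 1: (960/1760)²·0.862·0.138/86 = 0.000411533
  stratum 2: (360/1760)²·0.543·0.457/45 = 0.000230719
  stratum 3: (440/1760)²·0.143·0.857/27 = 0.000283683
V̂(p̂_st) = 0.000925935; SE = √V̂ = 0.0304292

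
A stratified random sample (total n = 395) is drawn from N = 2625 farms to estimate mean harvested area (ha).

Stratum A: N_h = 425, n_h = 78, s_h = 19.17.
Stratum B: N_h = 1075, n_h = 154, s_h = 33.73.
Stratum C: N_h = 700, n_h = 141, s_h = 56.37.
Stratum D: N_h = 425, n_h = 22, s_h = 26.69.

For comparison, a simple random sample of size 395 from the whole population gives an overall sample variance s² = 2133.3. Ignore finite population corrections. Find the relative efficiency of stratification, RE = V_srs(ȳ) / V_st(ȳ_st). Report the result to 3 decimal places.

RE ≈ 1.416

V̂(ȳ_st) = Σ W_h² s_h²/n_h, with W_h = N_h/N and N = 2625:
  stratum A: (425/2625)²·19.17²/78 = 0.123501
  stratum B: (1075/2625)²·33.73²/154 = 1.239
  stratum C: (700/2625)²·56.37²/141 = 1.60256
  stratum D: (425/2625)²·26.69²/22 = 0.848777
V_st = 3.81384
V_srs = s²/n = 2133.3/395 = 5.40076
Relative efficiency = V_srs / V_st = 5.40076/3.81384 = 1.4161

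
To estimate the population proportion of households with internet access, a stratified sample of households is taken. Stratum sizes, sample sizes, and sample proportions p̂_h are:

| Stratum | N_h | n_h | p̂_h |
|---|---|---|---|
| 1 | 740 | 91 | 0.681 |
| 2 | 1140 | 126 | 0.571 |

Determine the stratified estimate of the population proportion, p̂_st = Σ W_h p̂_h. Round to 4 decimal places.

p̂_st ≈ 0.6143

N = 1880; stratum weights W_h = N_h/N.
p̂_st = Σ W_h p̂_h = (740·0.681 + 1140·0.571)/1880 = 0.61430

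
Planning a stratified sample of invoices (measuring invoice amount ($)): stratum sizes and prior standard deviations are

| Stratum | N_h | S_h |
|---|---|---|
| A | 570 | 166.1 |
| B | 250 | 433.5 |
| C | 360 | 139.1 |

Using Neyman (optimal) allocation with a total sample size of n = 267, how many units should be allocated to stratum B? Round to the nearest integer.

Neyman allocation: n_h = n · N_h S_h / Σ N_i S_i, with n = 267.
  stratum A: N_h·S_h = 570·166.1 = 94677.00
  stratum B: N_h·S_h = 250·433.5 = 108375.00
  stratum C: N_h·S_h = 360·139.1 = 50076.00
Σ N_h S_h = 253128.00
n for stratum B = 267·108375.00/253128.00 = 114.314 → 114

114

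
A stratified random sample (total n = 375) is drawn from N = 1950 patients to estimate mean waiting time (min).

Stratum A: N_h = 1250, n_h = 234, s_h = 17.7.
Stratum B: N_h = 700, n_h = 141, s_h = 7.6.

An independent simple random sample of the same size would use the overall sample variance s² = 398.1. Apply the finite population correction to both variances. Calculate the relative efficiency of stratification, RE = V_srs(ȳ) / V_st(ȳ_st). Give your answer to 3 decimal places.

RE ≈ 1.752

V̂(ȳ_st) = Σ W_h² (1 − n_h/N_h) s_h²/n_h, with W_h = N_h/N and N = 1950:
  stratum A: (1250/1950)²·(1 − 234/1250)·17.7²/234 = 0.447162
  stratum B: (700/1950)²·(1 − 141/700)·7.6²/141 = 0.042155
V_st = 0.489317
V_srs = (1 − 375/1950)·398.1/375 = 0.857446
Relative efficiency = V_srs / V_st = 0.857446/0.489317 = 1.7523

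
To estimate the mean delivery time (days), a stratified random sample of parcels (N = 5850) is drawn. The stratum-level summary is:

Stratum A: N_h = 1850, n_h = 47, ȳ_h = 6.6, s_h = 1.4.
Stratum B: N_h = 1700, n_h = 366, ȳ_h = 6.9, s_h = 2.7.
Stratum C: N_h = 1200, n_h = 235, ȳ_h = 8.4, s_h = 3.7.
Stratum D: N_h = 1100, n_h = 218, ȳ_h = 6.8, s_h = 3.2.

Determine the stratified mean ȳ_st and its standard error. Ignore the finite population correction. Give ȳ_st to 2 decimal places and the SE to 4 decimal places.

ȳ_st = Σ W_h ȳ_h = (1850·6.6 + 1700·6.9 + 1200·8.4 + 1100·6.8)/5850 = 7.09402
V̂(ȳ_st) = Σ W_h² s_h²/n_h, with W_h = N_h/N and N = 5850:
  stratum A: (1850/5850)²·1.4²/47 = 0.00417052
  stratum B: (1700/5850)²·2.7²/366 = 0.00168203
  stratum C: (1200/5850)²·3.7²/235 = 0.00245124
  stratum D: (1100/5850)²·3.2²/218 = 0.0016608
V̂(ȳ_st) = 0.00996458
SE(ȳ_st) = √0.00996458 = 0.0998228

ȳ_st ≈ 7.09, SE ≈ 0.0998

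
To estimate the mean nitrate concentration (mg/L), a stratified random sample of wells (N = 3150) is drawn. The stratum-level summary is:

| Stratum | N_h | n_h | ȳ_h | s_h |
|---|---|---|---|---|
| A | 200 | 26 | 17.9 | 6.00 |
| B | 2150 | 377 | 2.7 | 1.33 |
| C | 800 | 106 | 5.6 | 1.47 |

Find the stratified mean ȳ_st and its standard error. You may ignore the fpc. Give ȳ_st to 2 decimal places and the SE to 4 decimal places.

ȳ_st ≈ 4.40, SE ≈ 0.0953

ȳ_st = Σ W_h ȳ_h = (200·17.9 + 2150·2.7 + 800·5.6)/3150 = 4.40159
V̂(ȳ_st) = Σ W_h² s_h²/n_h, with W_h = N_h/N and N = 3150:
  stratum A: (200/3150)²·6.00²/26 = 0.00558172
  stratum B: (2150/3150)²·1.33²/377 = 0.00218584
  stratum C: (800/3150)²·1.47²/106 = 0.00131488
V̂(ȳ_st) = 0.00908244
SE(ȳ_st) = √0.00908244 = 0.0953018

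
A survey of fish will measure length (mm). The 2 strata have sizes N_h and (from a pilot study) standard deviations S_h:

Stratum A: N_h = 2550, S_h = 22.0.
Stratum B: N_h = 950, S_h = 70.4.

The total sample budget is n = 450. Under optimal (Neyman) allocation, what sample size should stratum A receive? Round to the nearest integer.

205

Neyman allocation: n_h = n · N_h S_h / Σ N_i S_i, with n = 450.
  stratum A: N_h·S_h = 2550·22.0 = 56100.00
  stratum B: N_h·S_h = 950·70.4 = 66880.00
Σ N_h S_h = 122980.00
n for stratum A = 450·56100.00/122980.00 = 205.277 → 205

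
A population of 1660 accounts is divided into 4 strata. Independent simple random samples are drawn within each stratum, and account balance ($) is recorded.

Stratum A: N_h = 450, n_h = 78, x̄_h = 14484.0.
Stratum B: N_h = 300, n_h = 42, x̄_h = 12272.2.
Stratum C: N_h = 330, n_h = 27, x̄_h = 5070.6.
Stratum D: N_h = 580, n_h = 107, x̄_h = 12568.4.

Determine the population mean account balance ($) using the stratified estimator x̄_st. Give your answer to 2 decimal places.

N = Σ N_h = 1660. Stratum weights W_h = N_h/N.
x̄_st = (450·14484.0 + 300·12272.2 + 330·5070.6 + 580·12568.4) / 1660 = 11543.6325

x̄_st ≈ 11543.63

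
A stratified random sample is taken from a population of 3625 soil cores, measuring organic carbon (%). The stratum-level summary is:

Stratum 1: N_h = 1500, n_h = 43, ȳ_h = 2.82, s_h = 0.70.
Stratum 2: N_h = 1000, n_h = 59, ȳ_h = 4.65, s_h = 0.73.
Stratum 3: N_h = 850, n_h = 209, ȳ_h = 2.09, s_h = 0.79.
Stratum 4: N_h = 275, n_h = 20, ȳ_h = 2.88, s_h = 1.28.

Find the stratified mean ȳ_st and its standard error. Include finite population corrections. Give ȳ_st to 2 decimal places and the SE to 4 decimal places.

ȳ_st = Σ W_h ȳ_h = (1500·2.82 + 1000·4.65 + 850·2.09 + 275·2.88)/3625 = 3.15821
V̂(ȳ_st) = Σ W_h² (1 − n_h/N_h) s_h²/n_h, with W_h = N_h/N and N = 3625:
  stratum 1: (1500/3625)²·(1 − 43/1500)·0.70²/43 = 0.00189523
  stratum 2: (1000/3625)²·(1 − 59/1000)·0.73²/59 = 0.000646796
  stratum 3: (850/3625)²·(1 − 209/850)·0.79²/209 = 0.000123814
  stratum 4: (275/3625)²·(1 − 20/275)·1.28²/20 = 0.000437166
V̂(ȳ_st) = 0.00310301
SE(ȳ_st) = √0.00310301 = 0.0557047

ȳ_st ≈ 3.16, SE ≈ 0.0557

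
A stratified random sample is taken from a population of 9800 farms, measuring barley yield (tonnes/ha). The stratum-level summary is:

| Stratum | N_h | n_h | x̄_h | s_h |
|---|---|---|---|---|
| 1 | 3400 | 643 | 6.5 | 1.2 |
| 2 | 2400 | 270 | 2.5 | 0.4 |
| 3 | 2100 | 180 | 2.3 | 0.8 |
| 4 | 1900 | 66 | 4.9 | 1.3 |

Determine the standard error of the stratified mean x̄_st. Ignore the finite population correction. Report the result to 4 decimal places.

SE(x̄_st) ≈ 0.0378

V̂(x̄_st) = Σ W_h² s_h²/n_h, with W_h = N_h/N and N = 9800:
  stratum 1: (3400/9800)²·1.2²/643 = 0.000269561
  stratum 2: (2400/9800)²·0.4²/270 = 3.55407e-05
  stratum 3: (2100/9800)²·0.8²/180 = 0.000163265
  stratum 4: (1900/9800)²·1.3²/66 = 0.000962494
V̂(x̄_st) = 0.00143086
SE(x̄_st) = √0.00143086 = 0.0378267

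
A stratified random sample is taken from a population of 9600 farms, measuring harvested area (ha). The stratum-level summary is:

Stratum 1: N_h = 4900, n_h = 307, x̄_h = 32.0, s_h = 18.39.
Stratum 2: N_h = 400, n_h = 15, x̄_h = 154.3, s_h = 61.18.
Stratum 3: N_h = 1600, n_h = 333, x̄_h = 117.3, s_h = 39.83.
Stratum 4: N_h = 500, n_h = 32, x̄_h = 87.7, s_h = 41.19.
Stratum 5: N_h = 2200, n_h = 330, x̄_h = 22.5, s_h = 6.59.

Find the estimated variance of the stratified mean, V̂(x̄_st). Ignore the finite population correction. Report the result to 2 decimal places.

V̂(x̄_st) = Σ W_h² s_h²/n_h, with W_h = N_h/N and N = 9600:
  stratum 1: (4900/9600)²·18.39²/307 = 0.286995
  stratum 2: (400/9600)²·61.18²/15 = 0.433217
  stratum 3: (1600/9600)²·39.83²/333 = 0.132335
  stratum 4: (500/9600)²·41.19²/32 = 0.143824
  stratum 5: (2200/9600)²·6.59²/330 = 0.0069113
V̂(x̄_st) = 1.00328

V̂(x̄_st) ≈ 1.00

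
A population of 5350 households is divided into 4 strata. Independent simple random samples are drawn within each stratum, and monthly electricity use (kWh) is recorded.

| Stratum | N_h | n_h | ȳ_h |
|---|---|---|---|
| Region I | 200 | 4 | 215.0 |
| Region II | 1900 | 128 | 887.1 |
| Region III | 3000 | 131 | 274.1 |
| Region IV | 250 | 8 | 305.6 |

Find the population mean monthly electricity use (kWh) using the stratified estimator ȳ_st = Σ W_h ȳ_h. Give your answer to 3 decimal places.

N = Σ N_h = 5350. Stratum weights W_h = N_h/N.
ȳ_st = (200·215.0 + 1900·887.1 + 3000·274.1 + 250·305.6) / 5350 = 491.06355

ȳ_st ≈ 491.064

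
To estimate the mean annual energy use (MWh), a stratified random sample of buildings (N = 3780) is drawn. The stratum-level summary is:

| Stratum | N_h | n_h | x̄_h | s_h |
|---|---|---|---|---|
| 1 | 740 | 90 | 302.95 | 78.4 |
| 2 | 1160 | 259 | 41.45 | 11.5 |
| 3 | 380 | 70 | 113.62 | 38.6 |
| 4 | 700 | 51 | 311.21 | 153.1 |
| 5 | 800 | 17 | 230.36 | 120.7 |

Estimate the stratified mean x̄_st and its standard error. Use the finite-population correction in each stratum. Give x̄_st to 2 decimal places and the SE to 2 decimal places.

x̄_st ≈ 189.83, SE ≈ 7.40

x̄_st = Σ W_h x̄_h = (740·302.95 + 1160·41.45 + 380·113.62 + 700·311.21 + 800·230.36)/3780 = 189.83481
V̂(x̄_st) = Σ W_h² (1 − n_h/N_h) s_h²/n_h, with W_h = N_h/N and N = 3780:
  stratum 1: (740/3780)²·(1 − 90/740)·78.4²/90 = 2.29906
  stratum 2: (1160/3780)²·(1 − 259/1160)·11.5²/259 = 0.0373504
  stratum 3: (380/3780)²·(1 − 70/380)·38.6²/70 = 0.175484
  stratum 4: (700/3780)²·(1 − 51/700)·153.1²/51 = 14.613
  stratum 5: (800/3780)²·(1 − 17/800)·120.7²/17 = 37.5694
V̂(x̄_st) = 54.6943
SE(x̄_st) = √54.6943 = 7.39556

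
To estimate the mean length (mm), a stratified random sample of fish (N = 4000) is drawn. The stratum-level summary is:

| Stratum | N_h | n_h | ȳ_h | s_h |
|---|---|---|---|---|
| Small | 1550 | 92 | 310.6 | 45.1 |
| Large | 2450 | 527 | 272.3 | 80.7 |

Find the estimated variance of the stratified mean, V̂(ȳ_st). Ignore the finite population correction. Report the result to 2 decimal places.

V̂(ȳ_st) = Σ W_h² s_h²/n_h, with W_h = N_h/N and N = 4000:
  stratum Small: (1550/4000)²·45.1²/92 = 3.31978
  stratum Large: (2450/4000)²·80.7²/527 = 4.63606
V̂(ȳ_st) = 7.95583

V̂(ȳ_st) ≈ 7.96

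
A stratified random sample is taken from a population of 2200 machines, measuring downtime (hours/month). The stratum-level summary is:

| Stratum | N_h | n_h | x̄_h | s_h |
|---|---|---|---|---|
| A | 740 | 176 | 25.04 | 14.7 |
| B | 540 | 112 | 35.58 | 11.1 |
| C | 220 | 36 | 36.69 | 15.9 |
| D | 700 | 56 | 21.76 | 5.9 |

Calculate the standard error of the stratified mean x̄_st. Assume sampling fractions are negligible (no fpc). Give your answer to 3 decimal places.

SE(x̄_st) ≈ 0.582

V̂(x̄_st) = Σ W_h² s_h²/n_h, with W_h = N_h/N and N = 2200:
  stratum A: (740/2200)²·14.7²/176 = 0.138912
  stratum B: (540/2200)²·11.1²/112 = 0.0662781
  stratum C: (220/2200)²·15.9²/36 = 0.070225
  stratum D: (700/2200)²·5.9²/56 = 0.0629313
V̂(x̄_st) = 0.338347
SE(x̄_st) = √0.338347 = 0.581676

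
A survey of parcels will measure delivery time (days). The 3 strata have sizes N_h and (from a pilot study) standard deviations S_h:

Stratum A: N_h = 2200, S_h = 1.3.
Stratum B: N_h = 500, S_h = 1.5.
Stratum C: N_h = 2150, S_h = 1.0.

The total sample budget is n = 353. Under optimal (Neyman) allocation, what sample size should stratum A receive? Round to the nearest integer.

175

Neyman allocation: n_h = n · N_h S_h / Σ N_i S_i, with n = 353.
  stratum A: N_h·S_h = 2200·1.3 = 2860.00
  stratum B: N_h·S_h = 500·1.5 = 750.00
  stratum C: N_h·S_h = 2150·1.0 = 2150.00
Σ N_h S_h = 5760.00
n for stratum A = 353·2860.00/5760.00 = 175.274 → 175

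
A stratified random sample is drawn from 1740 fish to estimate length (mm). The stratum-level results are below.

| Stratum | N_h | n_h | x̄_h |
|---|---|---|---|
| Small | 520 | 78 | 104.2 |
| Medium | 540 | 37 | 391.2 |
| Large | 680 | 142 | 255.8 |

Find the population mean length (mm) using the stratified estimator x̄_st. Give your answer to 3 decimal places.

x̄_st ≈ 252.515

N = Σ N_h = 1740. Stratum weights W_h = N_h/N.
x̄_st = (520·104.2 + 540·391.2 + 680·255.8) / 1740 = 252.51494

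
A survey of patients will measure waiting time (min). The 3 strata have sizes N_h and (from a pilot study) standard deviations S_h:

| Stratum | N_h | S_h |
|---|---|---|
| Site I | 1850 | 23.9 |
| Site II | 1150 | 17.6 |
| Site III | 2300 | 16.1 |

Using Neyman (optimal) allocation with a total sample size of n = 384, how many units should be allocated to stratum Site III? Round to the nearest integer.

140

Neyman allocation: n_h = n · N_h S_h / Σ N_i S_i, with n = 384.
  stratum Site I: N_h·S_h = 1850·23.9 = 44215.00
  stratum Site II: N_h·S_h = 1150·17.6 = 20240.00
  stratum Site III: N_h·S_h = 2300·16.1 = 37030.00
Σ N_h S_h = 101485.00
n for stratum Site III = 384·37030.00/101485.00 = 140.114 → 140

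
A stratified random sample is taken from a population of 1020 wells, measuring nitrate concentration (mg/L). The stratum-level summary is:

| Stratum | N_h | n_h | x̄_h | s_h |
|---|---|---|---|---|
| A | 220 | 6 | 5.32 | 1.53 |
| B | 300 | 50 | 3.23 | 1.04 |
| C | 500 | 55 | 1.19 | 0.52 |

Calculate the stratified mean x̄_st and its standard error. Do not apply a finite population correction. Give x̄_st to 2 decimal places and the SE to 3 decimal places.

x̄_st ≈ 2.68, SE ≈ 0.146

x̄_st = Σ W_h x̄_h = (220·5.32 + 300·3.23 + 500·1.19)/1020 = 2.68078
V̂(x̄_st) = Σ W_h² s_h²/n_h, with W_h = N_h/N and N = 1020:
  stratum A: (220/1020)²·1.53²/6 = 0.01815
  stratum B: (300/1020)²·1.04²/50 = 0.00187128
  stratum C: (500/1020)²·0.52²/55 = 0.00118136
V̂(x̄_st) = 0.0212026
SE(x̄_st) = √0.0212026 = 0.145611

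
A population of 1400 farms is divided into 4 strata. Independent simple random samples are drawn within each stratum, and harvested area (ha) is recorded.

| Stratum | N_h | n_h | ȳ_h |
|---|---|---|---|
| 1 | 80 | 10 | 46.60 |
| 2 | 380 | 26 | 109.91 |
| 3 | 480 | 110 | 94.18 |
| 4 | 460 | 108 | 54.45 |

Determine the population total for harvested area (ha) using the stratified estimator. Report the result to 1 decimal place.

τ̂_st ≈ 115747.2

τ̂_st = Σ N_h ȳ_h = 80·46.60 + 380·109.91 + 480·94.18 + 460·54.45 = 115747.2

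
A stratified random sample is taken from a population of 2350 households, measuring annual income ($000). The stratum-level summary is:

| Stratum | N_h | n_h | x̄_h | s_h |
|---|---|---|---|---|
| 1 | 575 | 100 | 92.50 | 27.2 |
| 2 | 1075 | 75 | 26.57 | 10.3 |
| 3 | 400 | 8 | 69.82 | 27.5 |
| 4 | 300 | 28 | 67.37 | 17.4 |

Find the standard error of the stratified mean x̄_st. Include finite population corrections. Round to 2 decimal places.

V̂(x̄_st) = Σ W_h² (1 − n_h/N_h) s_h²/n_h, with W_h = N_h/N and N = 2350:
  stratum 1: (575/2350)²·(1 − 100/575)·27.2²/100 = 0.365901
  stratum 2: (1075/2350)²·(1 − 75/1075)·10.3²/75 = 0.275351
  stratum 3: (400/2350)²·(1 − 8/400)·27.5²/8 = 2.68402
  stratum 4: (300/2350)²·(1 − 28/300)·17.4²/28 = 0.15977
V̂(x̄_st) = 3.48504
SE(x̄_st) = √3.48504 = 1.86683

SE(x̄_st) ≈ 1.87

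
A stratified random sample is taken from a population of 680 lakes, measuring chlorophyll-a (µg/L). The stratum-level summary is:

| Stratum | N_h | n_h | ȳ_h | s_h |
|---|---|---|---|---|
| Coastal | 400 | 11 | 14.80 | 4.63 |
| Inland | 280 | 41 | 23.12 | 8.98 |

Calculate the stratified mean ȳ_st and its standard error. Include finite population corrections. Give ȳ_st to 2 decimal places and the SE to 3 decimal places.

ȳ_st = Σ W_h ȳ_h = (400·14.80 + 280·23.12)/680 = 18.22588
V̂(ȳ_st) = Σ W_h² (1 − n_h/N_h) s_h²/n_h, with W_h = N_h/N and N = 680:
  stratum Coastal: (400/680)²·(1 − 11/400)·4.63²/11 = 0.655784
  stratum Inland: (280/680)²·(1 − 41/280)·8.98²/41 = 0.284647
V̂(ȳ_st) = 0.940432
SE(ȳ_st) = √0.940432 = 0.969759

ȳ_st ≈ 18.23, SE ≈ 0.970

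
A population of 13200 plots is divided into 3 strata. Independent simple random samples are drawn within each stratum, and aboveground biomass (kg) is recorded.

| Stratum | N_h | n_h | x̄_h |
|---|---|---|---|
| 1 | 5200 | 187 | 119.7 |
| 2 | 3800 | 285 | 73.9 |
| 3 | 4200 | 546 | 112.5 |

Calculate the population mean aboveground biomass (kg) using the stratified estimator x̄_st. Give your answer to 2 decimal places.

N = Σ N_h = 13200. Stratum weights W_h = N_h/N.
x̄_st = (5200·119.7 + 3800·73.9 + 4200·112.5) / 13200 = 104.2242

x̄_st ≈ 104.22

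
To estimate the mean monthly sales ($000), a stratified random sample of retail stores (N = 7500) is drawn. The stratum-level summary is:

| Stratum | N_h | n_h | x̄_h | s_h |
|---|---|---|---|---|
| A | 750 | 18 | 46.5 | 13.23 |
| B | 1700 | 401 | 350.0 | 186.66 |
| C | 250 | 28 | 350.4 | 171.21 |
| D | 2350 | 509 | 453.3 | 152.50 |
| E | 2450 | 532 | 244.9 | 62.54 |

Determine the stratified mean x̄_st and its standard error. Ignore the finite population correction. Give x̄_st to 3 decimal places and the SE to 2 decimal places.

x̄_st ≈ 317.698, SE ≈ 3.32

x̄_st = Σ W_h x̄_h = (750·46.5 + 1700·350.0 + 250·350.4 + 2350·453.3 + 2450·244.9)/7500 = 317.69800
V̂(x̄_st) = Σ W_h² s_h²/n_h, with W_h = N_h/N and N = 7500:
  stratum A: (750/7500)²·13.23²/18 = 0.0972405
  stratum B: (1700/7500)²·186.66²/401 = 4.4641
  stratum C: (250/7500)²·171.21²/28 = 1.16321
  stratum D: (2350/7500)²·152.50²/509 = 4.48575
  stratum E: (2450/7500)²·62.54²/532 = 0.784538
V̂(x̄_st) = 10.9948
SE(x̄_st) = √10.9948 = 3.31585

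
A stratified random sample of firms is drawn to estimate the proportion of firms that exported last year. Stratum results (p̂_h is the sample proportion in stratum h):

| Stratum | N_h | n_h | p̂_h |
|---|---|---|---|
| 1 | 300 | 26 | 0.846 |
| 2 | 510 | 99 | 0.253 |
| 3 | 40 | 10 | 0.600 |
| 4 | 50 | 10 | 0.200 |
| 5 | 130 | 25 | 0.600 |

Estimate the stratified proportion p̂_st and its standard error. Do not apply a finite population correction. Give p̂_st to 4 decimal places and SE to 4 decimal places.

p̂_st ≈ 0.4804, SE ≈ 0.0340

N = 1030; stratum weights W_h = N_h/N.
p̂_st = Σ W_h p̂_h = (300·0.846 + 510·0.253 + 40·0.600 + 50·0.200 + 130·0.600)/1030 = 0.48042
V̂(p̂_st) = Σ W_h² p̂_h(1−p̂_h)/(n_h−1):
  stratum 1: (300/1030)²·0.846·0.154/25 = 0.000442099
  stratum 2: (510/1030)²·0.253·0.747/98 = 0.000472804
  stratum 3: (40/1030)²·0.600·0.400/9 = 4.02174e-05
  stratum 4: (50/1030)²·0.200·0.800/9 = 4.18932e-05
  stratum 5: (130/1030)²·0.600·0.400/24 = 0.000159299
V̂(p̂_st) = 0.00115631; SE = √V̂ = 0.0340046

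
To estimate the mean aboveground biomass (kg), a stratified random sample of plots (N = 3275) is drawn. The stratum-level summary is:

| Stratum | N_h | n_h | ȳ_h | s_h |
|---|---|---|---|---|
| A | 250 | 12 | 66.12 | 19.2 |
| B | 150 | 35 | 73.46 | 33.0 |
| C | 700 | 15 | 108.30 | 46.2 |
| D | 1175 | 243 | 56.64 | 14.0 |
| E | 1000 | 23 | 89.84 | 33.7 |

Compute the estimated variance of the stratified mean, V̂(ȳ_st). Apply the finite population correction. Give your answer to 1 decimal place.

V̂(ȳ_st) = Σ W_h² (1 − n_h/N_h) s_h²/n_h, with W_h = N_h/N and N = 3275:
  stratum A: (250/3275)²·(1 − 12/250)·19.2²/12 = 0.170418
  stratum B: (150/3275)²·(1 − 35/150)·33.0²/35 = 0.050041
  stratum C: (700/3275)²·(1 − 15/700)·46.2²/15 = 6.36149
  stratum D: (1175/3275)²·(1 − 243/1175)·14.0²/243 = 0.0823533
  stratum E: (1000/3275)²·(1 − 23/1000)·33.7²/23 = 4.49784
V̂(ȳ_st) = 11.1621

V̂(ȳ_st) ≈ 11.2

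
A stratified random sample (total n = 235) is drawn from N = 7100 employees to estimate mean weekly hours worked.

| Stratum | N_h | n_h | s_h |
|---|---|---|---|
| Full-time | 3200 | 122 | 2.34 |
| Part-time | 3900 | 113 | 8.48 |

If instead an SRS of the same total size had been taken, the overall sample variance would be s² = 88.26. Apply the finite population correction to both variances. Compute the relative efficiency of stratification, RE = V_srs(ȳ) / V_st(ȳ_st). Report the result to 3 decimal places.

V̂(ȳ_st) = Σ W_h² (1 − n_h/N_h) s_h²/n_h, with W_h = N_h/N and N = 7100:
  stratum Full-time: (3200/7100)²·(1 − 122/3200)·2.34²/122 = 0.00876948
  stratum Part-time: (3900/7100)²·(1 − 113/3900)·8.48²/113 = 0.186447
V_st = 0.195217
V_srs = (1 − 235/7100)·88.26/235 = 0.363143
Relative efficiency = V_srs / V_st = 0.363143/0.195217 = 1.8602

RE ≈ 1.860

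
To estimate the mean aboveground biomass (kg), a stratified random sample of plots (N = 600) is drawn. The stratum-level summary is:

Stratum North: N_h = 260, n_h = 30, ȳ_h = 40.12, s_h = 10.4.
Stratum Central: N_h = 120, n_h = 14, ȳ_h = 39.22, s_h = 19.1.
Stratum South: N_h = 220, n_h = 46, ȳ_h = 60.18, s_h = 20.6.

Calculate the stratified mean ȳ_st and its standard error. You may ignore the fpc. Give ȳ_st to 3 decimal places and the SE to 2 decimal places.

ȳ_st ≈ 47.295, SE ≈ 1.72

ȳ_st = Σ W_h ȳ_h = (260·40.12 + 120·39.22 + 220·60.18)/600 = 47.29533
V̂(ȳ_st) = Σ W_h² s_h²/n_h, with W_h = N_h/N and N = 600:
  stratum North: (260/600)²·10.4²/30 = 0.677001
  stratum Central: (120/600)²·19.1²/14 = 1.04231
  stratum South: (220/600)²·20.6²/46 = 1.24028
V̂(ȳ_st) = 2.95959
SE(ȳ_st) = √2.95959 = 1.72035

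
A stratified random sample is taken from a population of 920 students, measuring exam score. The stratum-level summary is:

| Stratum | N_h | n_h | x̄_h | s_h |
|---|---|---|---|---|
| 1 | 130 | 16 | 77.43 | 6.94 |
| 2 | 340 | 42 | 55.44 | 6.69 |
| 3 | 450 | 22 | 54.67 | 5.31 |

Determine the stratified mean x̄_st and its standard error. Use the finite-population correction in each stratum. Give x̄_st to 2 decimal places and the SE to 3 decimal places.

x̄_st = Σ W_h x̄_h = (130·77.43 + 340·55.44 + 450·54.67)/920 = 58.17065
V̂(x̄_st) = Σ W_h² (1 − n_h/N_h) s_h²/n_h, with W_h = N_h/N and N = 920:
  stratum 1: (130/920)²·(1 − 16/130)·6.94²/16 = 0.0527074
  stratum 2: (340/920)²·(1 − 42/340)·6.69²/42 = 0.127562
  stratum 3: (450/920)²·(1 − 22/450)·5.31²/22 = 0.29164
V̂(x̄_st) = 0.47191
SE(x̄_st) = √0.47191 = 0.686957

x̄_st ≈ 58.17, SE ≈ 0.687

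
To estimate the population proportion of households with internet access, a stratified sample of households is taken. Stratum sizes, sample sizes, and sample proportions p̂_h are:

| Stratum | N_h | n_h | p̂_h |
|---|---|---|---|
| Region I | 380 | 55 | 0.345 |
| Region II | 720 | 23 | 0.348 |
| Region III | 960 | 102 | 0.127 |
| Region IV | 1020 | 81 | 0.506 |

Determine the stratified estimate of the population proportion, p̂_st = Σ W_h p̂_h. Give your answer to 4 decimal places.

N = 3080; stratum weights W_h = N_h/N.
p̂_st = Σ W_h p̂_h = (380·0.345 + 720·0.348 + 960·0.127 + 1020·0.506)/3080 = 0.33107

p̂_st ≈ 0.3311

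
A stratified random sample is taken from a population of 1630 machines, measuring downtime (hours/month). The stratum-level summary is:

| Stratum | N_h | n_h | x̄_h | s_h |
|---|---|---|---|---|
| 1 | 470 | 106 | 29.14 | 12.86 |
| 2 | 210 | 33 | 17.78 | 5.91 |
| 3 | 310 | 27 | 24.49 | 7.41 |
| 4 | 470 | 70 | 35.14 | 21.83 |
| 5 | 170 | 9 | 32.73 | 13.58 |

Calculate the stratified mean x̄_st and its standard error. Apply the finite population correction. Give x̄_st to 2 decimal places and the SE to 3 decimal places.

x̄_st = Σ W_h x̄_h = (470·29.14 + 210·17.78 + 310·24.49 + 470·35.14 + 170·32.73)/1630 = 28.89656
V̂(x̄_st) = Σ W_h² (1 − n_h/N_h) s_h²/n_h, with W_h = N_h/N and N = 1630:
  stratum 1: (470/1630)²·(1 − 106/470)·12.86²/106 = 0.100462
  stratum 2: (210/1630)²·(1 − 33/210)·5.91²/33 = 0.0148074
  stratum 3: (310/1630)²·(1 − 27/310)·7.41²/27 = 0.0671499
  stratum 4: (470/1630)²·(1 − 70/470)·21.83²/70 = 0.481717
  stratum 5: (170/1630)²·(1 − 9/170)·13.58²/9 = 0.211085
V̂(x̄_st) = 0.875221
SE(x̄_st) = √0.875221 = 0.935532

x̄_st ≈ 28.90, SE ≈ 0.936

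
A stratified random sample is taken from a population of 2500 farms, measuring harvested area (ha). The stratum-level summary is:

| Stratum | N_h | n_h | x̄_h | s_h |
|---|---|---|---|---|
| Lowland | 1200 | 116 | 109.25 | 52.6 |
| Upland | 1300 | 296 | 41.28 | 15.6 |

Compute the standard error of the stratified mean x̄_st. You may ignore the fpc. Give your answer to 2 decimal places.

V̂(x̄_st) = Σ W_h² s_h²/n_h, with W_h = N_h/N and N = 2500:
  stratum Lowland: (1200/2500)²·52.6²/116 = 5.49536
  stratum Upland: (1300/2500)²·15.6²/296 = 0.222313
V̂(x̄_st) = 5.71767
SE(x̄_st) = √5.71767 = 2.39117

SE(x̄_st) ≈ 2.39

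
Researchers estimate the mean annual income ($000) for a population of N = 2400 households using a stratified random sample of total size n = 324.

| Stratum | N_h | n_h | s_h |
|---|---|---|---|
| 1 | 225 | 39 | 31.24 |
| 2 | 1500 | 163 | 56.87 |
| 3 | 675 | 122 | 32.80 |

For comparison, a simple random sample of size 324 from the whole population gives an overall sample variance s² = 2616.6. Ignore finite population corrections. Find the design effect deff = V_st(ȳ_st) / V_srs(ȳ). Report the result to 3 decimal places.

deff ≈ 1.073

V̂(ȳ_st) = Σ W_h² s_h²/n_h, with W_h = N_h/N and N = 2400:
  stratum 1: (225/2400)²·31.24²/39 = 0.219938
  stratum 2: (1500/2400)²·56.87²/163 = 7.75066
  stratum 3: (675/2400)²·32.80²/122 = 0.697546
V_st = 8.66815
V_srs = s²/n = 2616.6/324 = 8.07593
deff = V_st / V_srs = 8.66815/8.07593 = 1.0733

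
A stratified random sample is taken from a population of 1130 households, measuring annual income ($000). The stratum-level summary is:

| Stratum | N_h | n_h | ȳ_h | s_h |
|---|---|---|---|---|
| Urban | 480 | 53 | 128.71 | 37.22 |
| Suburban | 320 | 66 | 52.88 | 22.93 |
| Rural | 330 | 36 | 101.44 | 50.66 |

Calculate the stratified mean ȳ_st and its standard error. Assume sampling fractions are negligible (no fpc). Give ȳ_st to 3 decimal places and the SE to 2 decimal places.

ȳ_st = Σ W_h ȳ_h = (480·128.71 + 320·52.88 + 330·101.44)/1130 = 99.27221
V̂(ȳ_st) = Σ W_h² s_h²/n_h, with W_h = N_h/N and N = 1130:
  stratum Urban: (480/1130)²·37.22²/53 = 4.71631
  stratum Suburban: (320/1130)²·22.93²/66 = 0.638862
  stratum Rural: (330/1130)²·50.66²/36 = 6.07993
V̂(ȳ_st) = 11.4351
SE(ȳ_st) = √11.4351 = 3.38158

ȳ_st ≈ 99.272, SE ≈ 3.38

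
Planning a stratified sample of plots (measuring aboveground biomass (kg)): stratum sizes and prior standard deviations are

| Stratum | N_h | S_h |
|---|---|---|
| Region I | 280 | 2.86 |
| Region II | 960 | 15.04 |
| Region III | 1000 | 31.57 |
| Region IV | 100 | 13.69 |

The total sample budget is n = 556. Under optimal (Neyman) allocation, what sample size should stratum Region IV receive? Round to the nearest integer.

16

Neyman allocation: n_h = n · N_h S_h / Σ N_i S_i, with n = 556.
  stratum Region I: N_h·S_h = 280·2.86 = 800.80
  stratum Region II: N_h·S_h = 960·15.04 = 14438.40
  stratum Region III: N_h·S_h = 1000·31.57 = 31570.00
  stratum Region IV: N_h·S_h = 100·13.69 = 1369.00
Σ N_h S_h = 48178.20
n for stratum Region IV = 556·1369.00/48178.20 = 15.799 → 16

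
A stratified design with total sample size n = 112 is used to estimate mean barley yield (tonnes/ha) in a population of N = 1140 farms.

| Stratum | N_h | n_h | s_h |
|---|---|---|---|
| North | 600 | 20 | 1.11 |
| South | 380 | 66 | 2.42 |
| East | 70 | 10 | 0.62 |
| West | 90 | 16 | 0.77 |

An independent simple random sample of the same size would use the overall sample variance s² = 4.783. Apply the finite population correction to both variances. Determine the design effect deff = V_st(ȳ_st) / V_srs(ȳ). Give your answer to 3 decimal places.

deff ≈ 0.648

V̂(ȳ_st) = Σ W_h² (1 − n_h/N_h) s_h²/n_h, with W_h = N_h/N and N = 1140:
  stratum North: (600/1140)²·(1 − 20/600)·1.11²/20 = 0.0164963
  stratum South: (380/1140)²·(1 − 66/380)·2.42²/66 = 0.00814686
  stratum East: (70/1140)²·(1 − 10/70)·0.62²/10 = 0.000124229
  stratum West: (90/1140)²·(1 − 16/90)·0.77²/16 = 0.0001899
V_st = 0.0249573
V_srs = (1 − 112/1140)·4.783/112 = 0.0385097
deff = V_st / V_srs = 0.0249573/0.0385097 = 0.6481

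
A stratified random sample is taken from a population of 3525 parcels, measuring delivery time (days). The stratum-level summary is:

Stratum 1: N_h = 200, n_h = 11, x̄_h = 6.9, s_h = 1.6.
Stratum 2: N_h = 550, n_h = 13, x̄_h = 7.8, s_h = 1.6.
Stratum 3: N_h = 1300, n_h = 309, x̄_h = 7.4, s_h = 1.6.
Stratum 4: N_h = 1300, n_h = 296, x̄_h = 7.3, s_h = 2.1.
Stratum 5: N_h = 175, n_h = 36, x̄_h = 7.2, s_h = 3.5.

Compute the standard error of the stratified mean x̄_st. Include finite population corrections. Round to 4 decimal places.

V̂(x̄_st) = Σ W_h² (1 − n_h/N_h) s_h²/n_h, with W_h = N_h/N and N = 3525:
  stratum 1: (200/3525)²·(1 − 11/200)·1.6²/11 = 0.00070798
  stratum 2: (550/3525)²·(1 − 13/550)·1.6²/13 = 0.00468075
  stratum 3: (1300/3525)²·(1 − 309/1300)·1.6²/309 = 0.000858974
  stratum 4: (1300/3525)²·(1 − 296/1300)·2.1²/296 = 0.00156497
  stratum 5: (175/3525)²·(1 − 36/175)·3.5²/36 = 0.000666144
V̂(x̄_st) = 0.00847882
SE(x̄_st) = √0.00847882 = 0.0920805

SE(x̄_st) ≈ 0.0921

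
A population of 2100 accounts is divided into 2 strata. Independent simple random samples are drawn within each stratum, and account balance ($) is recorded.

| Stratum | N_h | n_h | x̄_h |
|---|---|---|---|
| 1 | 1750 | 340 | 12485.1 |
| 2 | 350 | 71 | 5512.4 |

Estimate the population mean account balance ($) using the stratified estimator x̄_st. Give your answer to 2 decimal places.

x̄_st ≈ 11322.98

N = Σ N_h = 2100. Stratum weights W_h = N_h/N.
x̄_st = (1750·12485.1 + 350·5512.4) / 2100 = 11322.9833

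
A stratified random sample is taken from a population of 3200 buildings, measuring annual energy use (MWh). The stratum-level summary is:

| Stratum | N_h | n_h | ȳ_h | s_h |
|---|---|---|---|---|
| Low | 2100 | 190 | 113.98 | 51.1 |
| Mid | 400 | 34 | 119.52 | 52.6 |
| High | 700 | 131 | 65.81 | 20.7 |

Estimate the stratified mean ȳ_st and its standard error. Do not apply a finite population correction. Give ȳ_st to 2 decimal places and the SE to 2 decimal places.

ȳ_st = Σ W_h ȳ_h = (2100·113.98 + 400·119.52 + 700·65.81)/3200 = 104.13531
V̂(ȳ_st) = Σ W_h² s_h²/n_h, with W_h = N_h/N and N = 3200:
  stratum Low: (2100/3200)²·51.1²/190 = 5.91871
  stratum Mid: (400/3200)²·52.6²/34 = 1.27149
  stratum High: (700/3200)²·20.7²/131 = 0.156518
V̂(ȳ_st) = 7.34671
SE(ȳ_st) = √7.34671 = 2.71048

ȳ_st ≈ 104.14, SE ≈ 2.71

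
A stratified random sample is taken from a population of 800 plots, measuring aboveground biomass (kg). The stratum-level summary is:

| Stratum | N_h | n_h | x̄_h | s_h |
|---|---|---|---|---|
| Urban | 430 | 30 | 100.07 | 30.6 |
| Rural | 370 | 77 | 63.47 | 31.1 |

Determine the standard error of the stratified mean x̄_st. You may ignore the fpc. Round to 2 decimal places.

SE(x̄_st) ≈ 3.42

V̂(x̄_st) = Σ W_h² s_h²/n_h, with W_h = N_h/N and N = 800:
  stratum Urban: (430/800)²·30.6²/30 = 9.01734
  stratum Rural: (370/800)²·31.1²/77 = 2.68691
V̂(x̄_st) = 11.7043
SE(x̄_st) = √11.7043 = 3.42115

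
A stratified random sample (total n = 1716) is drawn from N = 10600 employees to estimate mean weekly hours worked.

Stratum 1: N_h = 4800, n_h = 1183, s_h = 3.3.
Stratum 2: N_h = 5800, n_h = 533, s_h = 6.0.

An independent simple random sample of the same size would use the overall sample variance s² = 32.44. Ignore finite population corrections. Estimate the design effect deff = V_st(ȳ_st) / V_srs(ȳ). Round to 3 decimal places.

deff ≈ 1.170

V̂(ȳ_st) = Σ W_h² s_h²/n_h, with W_h = N_h/N and N = 10600:
  stratum 1: (4800/10600)²·3.3²/1183 = 0.00188762
  stratum 2: (5800/10600)²·6.0²/533 = 0.0202218
V_st = 0.0221094
V_srs = s²/n = 32.44/1716 = 0.0189044
deff = V_st / V_srs = 0.0221094/0.0189044 = 1.1695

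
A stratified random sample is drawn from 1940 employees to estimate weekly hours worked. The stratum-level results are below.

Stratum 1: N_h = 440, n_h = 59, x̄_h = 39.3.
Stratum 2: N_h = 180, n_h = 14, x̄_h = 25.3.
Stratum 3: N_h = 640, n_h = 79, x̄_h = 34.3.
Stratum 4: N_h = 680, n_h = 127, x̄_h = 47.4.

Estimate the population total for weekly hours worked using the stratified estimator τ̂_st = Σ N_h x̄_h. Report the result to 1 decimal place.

τ̂_st = Σ N_h x̄_h = 440·39.3 + 180·25.3 + 640·34.3 + 680·47.4 = 76030.0

τ̂_st ≈ 76030.0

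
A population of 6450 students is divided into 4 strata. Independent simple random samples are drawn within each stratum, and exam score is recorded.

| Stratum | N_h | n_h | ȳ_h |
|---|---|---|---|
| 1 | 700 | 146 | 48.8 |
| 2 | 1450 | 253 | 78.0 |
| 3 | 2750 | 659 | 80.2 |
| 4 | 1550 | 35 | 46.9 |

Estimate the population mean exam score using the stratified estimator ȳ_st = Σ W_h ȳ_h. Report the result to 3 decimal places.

N = Σ N_h = 6450. Stratum weights W_h = N_h/N.
ȳ_st = (700·48.8 + 1450·78.0 + 2750·80.2 + 1550·46.9) / 6450 = 68.29535

ȳ_st ≈ 68.295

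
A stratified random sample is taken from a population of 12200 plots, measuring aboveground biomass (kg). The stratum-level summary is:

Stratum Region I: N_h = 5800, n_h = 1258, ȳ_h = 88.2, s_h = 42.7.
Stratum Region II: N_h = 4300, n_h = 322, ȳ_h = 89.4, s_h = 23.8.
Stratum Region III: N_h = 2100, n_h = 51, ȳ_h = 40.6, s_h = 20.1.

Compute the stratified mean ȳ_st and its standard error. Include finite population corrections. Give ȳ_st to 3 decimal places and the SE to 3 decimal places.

ȳ_st ≈ 80.430, SE ≈ 0.829

ȳ_st = Σ W_h ȳ_h = (5800·88.2 + 4300·89.4 + 2100·40.6)/12200 = 80.42951
V̂(ȳ_st) = Σ W_h² (1 − n_h/N_h) s_h²/n_h, with W_h = N_h/N and N = 12200:
  stratum Region I: (5800/12200)²·(1 − 1258/5800)·42.7²/1258 = 0.256526
  stratum Region II: (4300/12200)²·(1 − 322/4300)·23.8²/322 = 0.202168
  stratum Region III: (2100/12200)²·(1 − 51/2100)·20.1²/51 = 0.229015
V̂(ȳ_st) = 0.687708
SE(ȳ_st) = √0.687708 = 0.829282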